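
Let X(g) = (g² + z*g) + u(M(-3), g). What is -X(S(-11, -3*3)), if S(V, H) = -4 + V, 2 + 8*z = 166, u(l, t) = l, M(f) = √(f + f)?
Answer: 165/2 - I*√6 ≈ 82.5 - 2.4495*I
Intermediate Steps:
M(f) = √2*√f (M(f) = √(2*f) = √2*√f)
z = 41/2 (z = -¼ + (⅛)*166 = -¼ + 83/4 = 41/2 ≈ 20.500)
X(g) = g² + 41*g/2 + I*√6 (X(g) = (g² + 41*g/2) + √2*√(-3) = (g² + 41*g/2) + √2*(I*√3) = (g² + 41*g/2) + I*√6 = g² + 41*g/2 + I*√6)
-X(S(-11, -3*3)) = -((-4 - 11)² + 41*(-4 - 11)/2 + I*√6) = -((-15)² + (41/2)*(-15) + I*√6) = -(225 - 615/2 + I*√6) = -(-165/2 + I*√6) = 165/2 - I*√6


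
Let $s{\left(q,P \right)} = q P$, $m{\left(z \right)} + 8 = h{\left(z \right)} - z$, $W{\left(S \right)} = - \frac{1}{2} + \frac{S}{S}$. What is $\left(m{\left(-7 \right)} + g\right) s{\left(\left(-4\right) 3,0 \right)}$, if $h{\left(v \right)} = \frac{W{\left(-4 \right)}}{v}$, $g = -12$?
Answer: $0$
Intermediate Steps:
$W{\left(S \right)} = \frac{1}{2}$ ($W{\left(S \right)} = \left(-1\right) \frac{1}{2} + 1 = - \frac{1}{2} + 1 = \frac{1}{2}$)
$h{\left(v \right)} = \frac{1}{2 v}$
$m{\left(z \right)} = -8 + \frac{1}{2 z} - z$ ($m{\left(z \right)} = -8 - \left(z - \frac{1}{2 z}\right) = -8 + \frac{1}{2 z} - z$)
$s{\left(q,P \right)} = P q$
$\left(m{\left(-7 \right)} + g\right) s{\left(\left(-4\right) 3,0 \right)} = \left(\left(-8 + \frac{1}{2 \left(-7\right)} - -7\right) - 12\right) 0 \left(\left(-4\right) 3\right) = \left(\left(-8 + \frac{1}{2} \left(- \frac{1}{7}\right) + 7\right) - 12\right) 0 \left(-12\right) = \left(\left(-8 - \frac{1}{14} + 7\right) - 12\right) 0 = \left(- \frac{15}{14} - 12\right) 0 = \left(- \frac{183}{14}\right) 0 = 0$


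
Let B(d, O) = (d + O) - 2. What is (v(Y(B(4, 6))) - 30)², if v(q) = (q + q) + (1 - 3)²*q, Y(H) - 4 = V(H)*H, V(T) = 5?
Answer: 54756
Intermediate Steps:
B(d, O) = -2 + O + d (B(d, O) = (O + d) - 2 = -2 + O + d)
Y(H) = 4 + 5*H
v(q) = 6*q (v(q) = 2*q + (-2)²*q = 2*q + 4*q = 6*q)
(v(Y(B(4, 6))) - 30)² = (6*(4 + 5*(-2 + 6 + 4)) - 30)² = (6*(4 + 5*8) - 30)² = (6*(4 + 40) - 30)² = (6*44 - 30)² = (264 - 30)² = 234² = 54756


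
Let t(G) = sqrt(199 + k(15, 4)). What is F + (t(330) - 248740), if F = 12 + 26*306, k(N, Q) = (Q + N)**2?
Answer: -240772 + 4*sqrt(35) ≈ -2.4075e+5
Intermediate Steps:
k(N, Q) = (N + Q)**2
F = 7968 (F = 12 + 7956 = 7968)
t(G) = 4*sqrt(35) (t(G) = sqrt(199 + (15 + 4)**2) = sqrt(199 + 19**2) = sqrt(199 + 361) = sqrt(560) = 4*sqrt(35))
F + (t(330) - 248740) = 7968 + (4*sqrt(35) - 248740) = 7968 + (-248740 + 4*sqrt(35)) = -240772 + 4*sqrt(35)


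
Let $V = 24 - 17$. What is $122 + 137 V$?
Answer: $1081$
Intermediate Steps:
$V = 7$ ($V = 24 - 17 = 7$)
$122 + 137 V = 122 + 137 \cdot 7 = 122 + 959 = 1081$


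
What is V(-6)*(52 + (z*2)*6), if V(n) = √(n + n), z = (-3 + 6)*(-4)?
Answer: -184*I*√3 ≈ -318.7*I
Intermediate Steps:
z = -12 (z = 3*(-4) = -12)
V(n) = √2*√n (V(n) = √(2*n) = √2*√n)
V(-6)*(52 + (z*2)*6) = (√2*√(-6))*(52 - 12*2*6) = (√2*(I*√6))*(52 - 24*6) = (2*I*√3)*(52 - 144) = (2*I*√3)*(-92) = -184*I*√3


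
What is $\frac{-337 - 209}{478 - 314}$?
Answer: $- \frac{273}{82} \approx -3.3293$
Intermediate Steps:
$\frac{-337 - 209}{478 - 314} = - \frac{546}{164} = \left(-546\right) \frac{1}{164} = - \frac{273}{82}$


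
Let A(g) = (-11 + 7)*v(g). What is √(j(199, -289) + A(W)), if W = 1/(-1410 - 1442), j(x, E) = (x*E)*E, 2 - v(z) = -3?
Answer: √16620659 ≈ 4076.8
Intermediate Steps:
v(z) = 5 (v(z) = 2 - 1*(-3) = 2 + 3 = 5)
j(x, E) = x*E² (j(x, E) = (E*x)*E = x*E²)
W = -1/2852 (W = 1/(-2852) = -1/2852 ≈ -0.00035063)
A(g) = -20 (A(g) = (-11 + 7)*5 = -4*5 = -20)
√(j(199, -289) + A(W)) = √(199*(-289)² - 20) = √(199*83521 - 20) = √(16620679 - 20) = √16620659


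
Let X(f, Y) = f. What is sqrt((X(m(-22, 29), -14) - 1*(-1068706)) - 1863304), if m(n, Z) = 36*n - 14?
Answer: 2*I*sqrt(198851) ≈ 891.85*I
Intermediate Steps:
m(n, Z) = -14 + 36*n
sqrt((X(m(-22, 29), -14) - 1*(-1068706)) - 1863304) = sqrt(((-14 + 36*(-22)) - 1*(-1068706)) - 1863304) = sqrt(((-14 - 792) + 1068706) - 1863304) = sqrt((-806 + 1068706) - 1863304) = sqrt(1067900 - 1863304) = sqrt(-795404) = 2*I*sqrt(198851)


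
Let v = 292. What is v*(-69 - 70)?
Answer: -40588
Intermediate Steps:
v*(-69 - 70) = 292*(-69 - 70) = 292*(-139) = -40588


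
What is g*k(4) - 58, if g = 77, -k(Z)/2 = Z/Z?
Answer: -212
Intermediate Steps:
k(Z) = -2 (k(Z) = -2*Z/Z = -2*1 = -2)
g*k(4) - 58 = 77*(-2) - 58 = -154 - 58 = -212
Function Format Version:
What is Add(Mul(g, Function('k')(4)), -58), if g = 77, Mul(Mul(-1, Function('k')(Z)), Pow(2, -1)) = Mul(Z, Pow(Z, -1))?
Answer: -212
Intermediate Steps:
Function('k')(Z) = -2 (Function('k')(Z) = Mul(-2, Mul(Z, Pow(Z, -1))) = Mul(-2, 1) = -2)
Add(Mul(g, Function('k')(4)), -58) = Add(Mul(77, -2), -58) = Add(-154, -58) = -212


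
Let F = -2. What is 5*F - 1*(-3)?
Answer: -7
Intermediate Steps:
5*F - 1*(-3) = 5*(-2) - 1*(-3) = -10 + 3 = -7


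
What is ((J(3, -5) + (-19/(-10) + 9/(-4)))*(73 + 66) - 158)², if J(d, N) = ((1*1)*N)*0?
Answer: 17081689/400 ≈ 42704.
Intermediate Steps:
J(d, N) = 0 (J(d, N) = (1*N)*0 = N*0 = 0)
((J(3, -5) + (-19/(-10) + 9/(-4)))*(73 + 66) - 158)² = ((0 + (-19/(-10) + 9/(-4)))*(73 + 66) - 158)² = ((0 + (-19*(-⅒) + 9*(-¼)))*139 - 158)² = ((0 + (19/10 - 9/4))*139 - 158)² = ((0 - 7/20)*139 - 158)² = (-7/20*139 - 158)² = (-973/20 - 158)² = (-4133/20)² = 17081689/400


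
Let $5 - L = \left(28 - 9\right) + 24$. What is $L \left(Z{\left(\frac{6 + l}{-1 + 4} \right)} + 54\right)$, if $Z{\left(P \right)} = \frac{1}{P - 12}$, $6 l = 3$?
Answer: $- \frac{120840}{59} \approx -2048.1$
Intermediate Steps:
$l = \frac{1}{2}$ ($l = \frac{1}{6} \cdot 3 = \frac{1}{2} \approx 0.5$)
$L = -38$ ($L = 5 - \left(\left(28 - 9\right) + 24\right) = 5 - \left(19 + 24\right) = 5 - 43 = -38$)
$Z{\left(P \right)} = \frac{1}{-12 + P}$
$L \left(Z{\left(\frac{6 + l}{-1 + 4} \right)} + 54\right) = - 38 \left(\frac{1}{-12 + \frac{6 + \frac{1}{2}}{-1 + 4}} + 54\right) = - 38 \left(\frac{1}{-12 + \frac{13}{2 \cdot 3}} + 54\right) = - 38 \left(\frac{1}{-12 + \frac{13}{2} \cdot \frac{1}{3}} + 54\right) = - 38 \left(\frac{1}{-12 + \frac{13}{6}} + 54\right) = - 38 \left(\frac{1}{- \frac{59}{6}} + 54\right) = - 38 \left(- \frac{6}{59} + 54\right) = \left(-38\right) \frac{3180}{59} = - \frac{120840}{59}$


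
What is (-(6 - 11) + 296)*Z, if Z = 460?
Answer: 138460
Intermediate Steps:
(-(6 - 11) + 296)*Z = (-(6 - 11) + 296)*460 = (-1*(-5) + 296)*460 = (5 + 296)*460 = 301*460 = 138460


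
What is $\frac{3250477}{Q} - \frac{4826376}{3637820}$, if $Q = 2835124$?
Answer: $- \frac{464681047621}{2578417697420} \approx -0.18022$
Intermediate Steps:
$\frac{3250477}{Q} - \frac{4826376}{3637820} = \frac{3250477}{2835124} - \frac{4826376}{3637820} = 3250477 \cdot \frac{1}{2835124} - \frac{1206594}{909455} = \frac{3250477}{2835124} - \frac{1206594}{909455} = - \frac{464681047621}{2578417697420}$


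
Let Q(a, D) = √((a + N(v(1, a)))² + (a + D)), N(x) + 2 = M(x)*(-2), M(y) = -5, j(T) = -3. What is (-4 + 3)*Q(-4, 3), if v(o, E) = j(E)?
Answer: -√15 ≈ -3.8730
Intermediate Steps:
v(o, E) = -3
N(x) = 8 (N(x) = -2 - 5*(-2) = -2 + 10 = 8)
Q(a, D) = √(D + a + (8 + a)²) (Q(a, D) = √((a + 8)² + (a + D)) = √((8 + a)² + (D + a)) = √(D + a + (8 + a)²))
(-4 + 3)*Q(-4, 3) = (-4 + 3)*√(3 - 4 + (8 - 4)²) = -√(3 - 4 + 4²) = -√(3 - 4 + 16) = -√15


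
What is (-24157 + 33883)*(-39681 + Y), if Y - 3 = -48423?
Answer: -856870326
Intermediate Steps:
Y = -48420 (Y = 3 - 48423 = -48420)
(-24157 + 33883)*(-39681 + Y) = (-24157 + 33883)*(-39681 - 48420) = 9726*(-88101) = -856870326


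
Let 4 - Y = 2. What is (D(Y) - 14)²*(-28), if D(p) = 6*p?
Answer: -112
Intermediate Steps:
Y = 2 (Y = 4 - 1*2 = 4 - 2 = 2)
(D(Y) - 14)²*(-28) = (6*2 - 14)²*(-28) = (12 - 14)²*(-28) = (-2)²*(-28) = 4*(-28) = -112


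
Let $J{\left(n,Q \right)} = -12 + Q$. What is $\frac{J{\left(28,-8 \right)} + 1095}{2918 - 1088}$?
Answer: $\frac{215}{366} \approx 0.58743$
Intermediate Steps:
$\frac{J{\left(28,-8 \right)} + 1095}{2918 - 1088} = \frac{\left(-12 - 8\right) + 1095}{2918 - 1088} = \frac{-20 + 1095}{1830} = 1075 \cdot \frac{1}{1830} = \frac{215}{366}$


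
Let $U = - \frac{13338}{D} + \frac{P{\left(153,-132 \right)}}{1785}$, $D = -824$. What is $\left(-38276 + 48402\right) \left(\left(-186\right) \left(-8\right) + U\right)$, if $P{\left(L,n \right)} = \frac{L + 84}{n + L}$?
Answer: $\frac{39205322389649}{2573970} \approx 1.5231 \cdot 10^{7}$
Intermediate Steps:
$P{\left(L,n \right)} = \frac{84 + L}{L + n}$
$U = \frac{83361703}{5147940}$ ($U = - \frac{13338}{-824} + \frac{\frac{1}{153 - 132} \left(84 + 153\right)}{1785} = \left(-13338\right) \left(- \frac{1}{824}\right) + \frac{1}{21} \cdot 237 \cdot \frac{1}{1785} = \frac{6669}{412} + \frac{1}{21} \cdot 237 \cdot \frac{1}{1785} = \frac{6669}{412} + \frac{79}{7} \cdot \frac{1}{1785} = \frac{6669}{412} + \frac{79}{12495} = \frac{83361703}{5147940} \approx 16.193$)
$\left(-38276 + 48402\right) \left(\left(-186\right) \left(-8\right) + U\right) = \left(-38276 + 48402\right) \left(\left(-186\right) \left(-8\right) + \frac{83361703}{5147940}\right) = 10126 \left(1488 + \frac{83361703}{5147940}\right) = 10126 \cdot \frac{7743496423}{5147940} = \frac{39205322389649}{2573970}$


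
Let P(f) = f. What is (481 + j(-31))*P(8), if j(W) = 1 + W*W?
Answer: 11544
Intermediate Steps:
j(W) = 1 + W**2
(481 + j(-31))*P(8) = (481 + (1 + (-31)**2))*8 = (481 + (1 + 961))*8 = (481 + 962)*8 = 1443*8 = 11544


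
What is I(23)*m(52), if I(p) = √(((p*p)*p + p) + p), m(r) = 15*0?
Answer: 0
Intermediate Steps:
m(r) = 0
I(p) = √(p³ + 2*p) (I(p) = √((p²*p + p) + p) = √((p³ + p) + p) = √((p + p³) + p) = √(p³ + 2*p))
I(23)*m(52) = √(23*(2 + 23²))*0 = √(23*(2 + 529))*0 = √(23*531)*0 = √12213*0 = (3*√1357)*0 = 0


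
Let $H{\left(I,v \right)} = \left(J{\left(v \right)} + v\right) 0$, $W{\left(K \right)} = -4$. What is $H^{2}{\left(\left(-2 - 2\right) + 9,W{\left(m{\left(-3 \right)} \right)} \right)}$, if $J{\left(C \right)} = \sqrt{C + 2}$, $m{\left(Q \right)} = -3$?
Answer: $0$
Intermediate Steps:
$J{\left(C \right)} = \sqrt{2 + C}$
$H{\left(I,v \right)} = 0$ ($H{\left(I,v \right)} = \left(\sqrt{2 + v} + v\right) 0 = \left(v + \sqrt{2 + v}\right) 0 = 0$)
$H^{2}{\left(\left(-2 - 2\right) + 9,W{\left(m{\left(-3 \right)} \right)} \right)} = 0^{2} = 0$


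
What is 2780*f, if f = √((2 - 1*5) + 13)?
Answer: 2780*√10 ≈ 8791.1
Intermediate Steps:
f = √10 (f = √((2 - 5) + 13) = √(-3 + 13) = √10 ≈ 3.1623)
2780*f = 2780*√10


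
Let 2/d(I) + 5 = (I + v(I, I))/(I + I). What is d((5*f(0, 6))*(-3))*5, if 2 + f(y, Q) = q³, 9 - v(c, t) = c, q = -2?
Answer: -1000/497 ≈ -2.0121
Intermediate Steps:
v(c, t) = 9 - c
f(y, Q) = -10 (f(y, Q) = -2 + (-2)³ = -2 - 8 = -10)
d(I) = 2/(-5 + 9/(2*I)) (d(I) = 2/(-5 + (I + (9 - I))/(I + I)) = 2/(-5 + 9/((2*I))) = 2/(-5 + 9*(1/(2*I))) = 2/(-5 + 9/(2*I)))
d((5*f(0, 6))*(-3))*5 = -4*(5*(-10))*(-3)/(-9 + 10*((5*(-10))*(-3)))*5 = -4*(-50*(-3))/(-9 + 10*(-50*(-3)))*5 = -4*150/(-9 + 10*150)*5 = -4*150/(-9 + 1500)*5 = -4*150/1491*5 = -4*150*1/1491*5 = -200/497*5 = -1000/497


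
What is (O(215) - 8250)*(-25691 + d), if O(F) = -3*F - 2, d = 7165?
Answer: 164825822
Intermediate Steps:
O(F) = -2 - 3*F
(O(215) - 8250)*(-25691 + d) = ((-2 - 3*215) - 8250)*(-25691 + 7165) = ((-2 - 645) - 8250)*(-18526) = (-647 - 8250)*(-18526) = -8897*(-18526) = 164825822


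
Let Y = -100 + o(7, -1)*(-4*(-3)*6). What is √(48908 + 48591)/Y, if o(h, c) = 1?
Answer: -√97499/28 ≈ -11.152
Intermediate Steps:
Y = -28 (Y = -100 + 1*(-4*(-3)*6) = -100 + 1*(12*6) = -100 + 1*72 = -100 + 72 = -28)
√(48908 + 48591)/Y = √(48908 + 48591)/(-28) = √97499*(-1/28) = -√97499/28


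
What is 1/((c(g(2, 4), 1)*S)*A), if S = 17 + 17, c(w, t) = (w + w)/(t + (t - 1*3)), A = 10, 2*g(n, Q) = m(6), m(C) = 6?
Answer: -1/2040 ≈ -0.00049020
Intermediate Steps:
g(n, Q) = 3 (g(n, Q) = (½)*6 = 3)
c(w, t) = 2*w/(-3 + 2*t) (c(w, t) = (2*w)/(t + (t - 3)) = (2*w)/(t + (-3 + t)) = (2*w)/(-3 + 2*t) = 2*w/(-3 + 2*t))
S = 34
1/((c(g(2, 4), 1)*S)*A) = 1/(((2*3/(-3 + 2*1))*34)*10) = 1/(((2*3/(-3 + 2))*34)*10) = 1/(((2*3/(-1))*34)*10) = 1/(((2*3*(-1))*34)*10) = 1/(-6*34*10) = 1/(-204*10) = 1/(-2040) = -1/2040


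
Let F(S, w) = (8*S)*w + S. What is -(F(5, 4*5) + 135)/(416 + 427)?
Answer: -940/843 ≈ -1.1151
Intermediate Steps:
F(S, w) = S + 8*S*w (F(S, w) = 8*S*w + S = S + 8*S*w)
-(F(5, 4*5) + 135)/(416 + 427) = -(5*(1 + 8*(4*5)) + 135)/(416 + 427) = -(5*(1 + 8*20) + 135)/843 = -(5*(1 + 160) + 135)/843 = -(5*161 + 135)/843 = -(805 + 135)/843 = -940/843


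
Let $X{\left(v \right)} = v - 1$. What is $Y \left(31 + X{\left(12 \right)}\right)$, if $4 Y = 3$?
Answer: $\frac{63}{2} \approx 31.5$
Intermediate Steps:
$X{\left(v \right)} = -1 + v$ ($X{\left(v \right)} = v - 1 = -1 + v$)
$Y = \frac{3}{4}$ ($Y = \frac{1}{4} \cdot 3 = \frac{3}{4} \approx 0.75$)
$Y \left(31 + X{\left(12 \right)}\right) = \frac{3 \left(31 + \left(-1 + 12\right)\right)}{4} = \frac{3 \left(31 + 11\right)}{4} = \frac{3}{4} \cdot 42 = \frac{63}{2}$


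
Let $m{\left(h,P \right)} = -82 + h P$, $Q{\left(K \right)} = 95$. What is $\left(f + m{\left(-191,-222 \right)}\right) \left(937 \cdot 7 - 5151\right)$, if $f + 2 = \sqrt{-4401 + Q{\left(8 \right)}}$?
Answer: $59583744 + 1408 i \sqrt{4306} \approx 5.9584 \cdot 10^{7} + 92393.0 i$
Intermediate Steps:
$m{\left(h,P \right)} = -82 + P h$
$f = -2 + i \sqrt{4306}$ ($f = -2 + \sqrt{-4401 + 95} = -2 + \sqrt{-4306} = -2 + i \sqrt{4306} \approx -2.0 + 65.62 i$)
$\left(f + m{\left(-191,-222 \right)}\right) \left(937 \cdot 7 - 5151\right) = \left(\left(-2 + i \sqrt{4306}\right) - -42320\right) \left(937 \cdot 7 - 5151\right) = \left(\left(-2 + i \sqrt{4306}\right) + \left(-82 + 42402\right)\right) \left(6559 - 5151\right) = \left(\left(-2 + i \sqrt{4306}\right) + 42320\right) \left(6559 - 5151\right) = \left(42318 + i \sqrt{4306}\right) 1408 = 59583744 + 1408 i \sqrt{4306}$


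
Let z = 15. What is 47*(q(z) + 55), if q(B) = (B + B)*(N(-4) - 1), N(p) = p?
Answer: -4465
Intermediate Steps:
q(B) = -10*B (q(B) = (B + B)*(-4 - 1) = (2*B)*(-5) = -10*B)
47*(q(z) + 55) = 47*(-10*15 + 55) = 47*(-150 + 55) = 47*(-95) = -4465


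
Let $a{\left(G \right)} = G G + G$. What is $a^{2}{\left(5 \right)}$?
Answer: $900$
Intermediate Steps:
$a{\left(G \right)} = G + G^{2}$ ($a{\left(G \right)} = G^{2} + G = G + G^{2}$)
$a^{2}{\left(5 \right)} = \left(5 \left(1 + 5\right)\right)^{2} = \left(5 \cdot 6\right)^{2} = 30^{2} = 900$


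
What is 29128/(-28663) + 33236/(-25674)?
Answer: -850237870/367946931 ≈ -2.3108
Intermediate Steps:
29128/(-28663) + 33236/(-25674) = 29128*(-1/28663) + 33236*(-1/25674) = -29128/28663 - 16618/12837 = -850237870/367946931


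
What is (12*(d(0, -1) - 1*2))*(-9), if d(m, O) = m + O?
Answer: 324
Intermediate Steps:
d(m, O) = O + m
(12*(d(0, -1) - 1*2))*(-9) = (12*((-1 + 0) - 1*2))*(-9) = (12*(-1 - 2))*(-9) = (12*(-3))*(-9) = -36*(-9) = 324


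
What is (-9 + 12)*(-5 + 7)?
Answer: 6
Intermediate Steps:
(-9 + 12)*(-5 + 7) = 3*2 = 6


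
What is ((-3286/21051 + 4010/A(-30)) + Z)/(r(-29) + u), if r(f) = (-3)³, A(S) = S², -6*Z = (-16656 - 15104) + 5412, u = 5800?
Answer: 102813851/135030470 ≈ 0.76141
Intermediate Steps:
Z = 13174/3 (Z = -((-16656 - 15104) + 5412)/6 = -(-31760 + 5412)/6 = -⅙*(-26348) = 13174/3 ≈ 4391.3)
r(f) = -27
((-3286/21051 + 4010/A(-30)) + Z)/(r(-29) + u) = ((-3286/21051 + 4010/((-30)²)) + 13174/3)/(-27 + 5800) = ((-3286*1/21051 + 4010/900) + 13174/3)/5773 = ((-3286/21051 + 4010*(1/900)) + 13174/3)*(1/5773) = ((-3286/21051 + 401/90) + 13174/3)*(1/5773) = (301693/70170 + 13174/3)*(1/5773) = (102813851/23390)*(1/5773) = 102813851/135030470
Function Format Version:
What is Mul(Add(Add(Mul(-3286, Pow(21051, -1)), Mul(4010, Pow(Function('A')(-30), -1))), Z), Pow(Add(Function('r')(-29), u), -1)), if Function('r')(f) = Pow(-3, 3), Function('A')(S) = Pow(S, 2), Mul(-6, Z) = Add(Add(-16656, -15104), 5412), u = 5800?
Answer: Rational(102813851, 135030470) ≈ 0.76141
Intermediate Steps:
Z = Rational(13174, 3) (Z = Mul(Rational(-1, 6), Add(Add(-16656, -15104), 5412)) = Mul(Rational(-1, 6), Add(-31760, 5412)) = Mul(Rational(-1, 6), -26348) = Rational(13174, 3) ≈ 4391.3)
Function('r')(f) = -27
Mul(Add(Add(Mul(-3286, Pow(21051, -1)), Mul(4010, Pow(Function('A')(-30), -1))), Z), Pow(Add(Function('r')(-29), u), -1)) = Mul(Add(Add(Mul(-3286, Pow(21051, -1)), Mul(4010, Pow(Pow(-30, 2), -1))), Rational(13174, 3)), Pow(Add(-27, 5800), -1)) = Mul(Add(Add(Mul(-3286, Rational(1, 21051)), Mul(4010, Pow(900, -1))), Rational(13174, 3)), Pow(5773, -1)) = Mul(Add(Add(Rational(-3286, 21051), Mul(4010, Rational(1, 900))), Rational(13174, 3)), Rational(1, 5773)) = Mul(Add(Add(Rational(-3286, 21051), Rational(401, 90)), Rational(13174, 3)), Rational(1, 5773)) = Mul(Add(Rational(301693, 70170), Rational(13174, 3)), Rational(1, 5773)) = Mul(Rational(102813851, 23390), Rational(1, 5773)) = Rational(102813851, 135030470)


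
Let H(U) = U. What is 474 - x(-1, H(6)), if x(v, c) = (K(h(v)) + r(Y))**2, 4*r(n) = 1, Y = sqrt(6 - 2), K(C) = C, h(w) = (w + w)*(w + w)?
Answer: 7295/16 ≈ 455.94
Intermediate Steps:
h(w) = 4*w**2 (h(w) = (2*w)*(2*w) = 4*w**2)
Y = 2 (Y = sqrt(4) = 2)
r(n) = 1/4 (r(n) = (1/4)*1 = 1/4)
x(v, c) = (1/4 + 4*v**2)**2 (x(v, c) = (4*v**2 + 1/4)**2 = (1/4 + 4*v**2)**2)
474 - x(-1, H(6)) = 474 - (1 + 16*(-1)**2)**2/16 = 474 - (1 + 16*1)**2/16 = 474 - (1 + 16)**2/16 = 474 - 17**2/16 = 474 - 289/16 = 7295/16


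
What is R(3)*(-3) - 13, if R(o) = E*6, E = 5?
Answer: -103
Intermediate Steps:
R(o) = 30 (R(o) = 5*6 = 30)
R(3)*(-3) - 13 = 30*(-3) - 13 = -90 - 13 = -103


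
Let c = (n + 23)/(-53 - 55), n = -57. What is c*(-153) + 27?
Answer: -127/6 ≈ -21.167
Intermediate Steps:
c = 17/54 (c = (-57 + 23)/(-53 - 55) = -34/(-108) = -34*(-1/108) = 17/54 ≈ 0.31481)
c*(-153) + 27 = (17/54)*(-153) + 27 = -289/6 + 27 = -127/6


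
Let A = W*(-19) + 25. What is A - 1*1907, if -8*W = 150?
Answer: -6103/4 ≈ -1525.8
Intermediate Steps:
W = -75/4 (W = -1/8*150 = -75/4 ≈ -18.750)
A = 1525/4 (A = -75/4*(-19) + 25 = 1425/4 + 25 = 1525/4 ≈ 381.25)
A - 1*1907 = 1525/4 - 1*1907 = 1525/4 - 1907 = -6103/4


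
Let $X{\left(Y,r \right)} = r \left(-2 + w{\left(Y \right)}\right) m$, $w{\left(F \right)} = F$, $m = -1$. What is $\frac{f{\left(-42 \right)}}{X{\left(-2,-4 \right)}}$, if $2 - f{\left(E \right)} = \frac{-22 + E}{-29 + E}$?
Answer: $- \frac{39}{568} \approx -0.068662$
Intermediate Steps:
$X{\left(Y,r \right)} = - r \left(-2 + Y\right)$ ($X{\left(Y,r \right)} = r \left(-2 + Y\right) \left(-1\right) = - r \left(-2 + Y\right)$)
$f{\left(E \right)} = 2 - \frac{-22 + E}{-29 + E}$
$\frac{f{\left(-42 \right)}}{X{\left(-2,-4 \right)}} = \frac{\frac{1}{-29 - 42} \left(-36 - 42\right)}{\left(-4\right) \left(2 - -2\right)} = \frac{\frac{1}{-71} \left(-78\right)}{\left(-4\right) \left(2 + 2\right)} = \frac{\left(- \frac{1}{71}\right) \left(-78\right)}{\left(-4\right) 4} = \frac{1}{-16} \cdot \frac{78}{71} = \left(- \frac{1}{16}\right) \frac{78}{71} = - \frac{39}{568}$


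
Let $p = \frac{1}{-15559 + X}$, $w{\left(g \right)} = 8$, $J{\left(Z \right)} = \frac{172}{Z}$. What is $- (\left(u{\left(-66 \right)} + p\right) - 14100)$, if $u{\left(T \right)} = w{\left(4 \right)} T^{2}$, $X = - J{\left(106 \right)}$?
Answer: $- \frac{17111145271}{824713} \approx -20748.0$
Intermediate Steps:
$X = - \frac{86}{53}$ ($X = - \frac{172}{106} = \left(-1\right) \frac{86}{53} = - \frac{86}{53} \approx -1.6226$)
$u{\left(T \right)} = 8 T^{2}$
$p = - \frac{53}{824713}$ ($p = \frac{1}{-15559 - \frac{86}{53}} = \frac{1}{- \frac{824713}{53}} = - \frac{53}{824713} \approx -6.4265 \cdot 10^{-5}$)
$- (\left(u{\left(-66 \right)} + p\right) - 14100) = - (\left(8 \left(-66\right)^{2} - \frac{53}{824713}\right) - 14100) = - (\left(8 \cdot 4356 - \frac{53}{824713}\right) - 14100) = - (\left(34848 - \frac{53}{824713}\right) - 14100) = - (\frac{28739598571}{824713} - 14100) = \left(-1\right) \frac{17111145271}{824713} = - \frac{17111145271}{824713}$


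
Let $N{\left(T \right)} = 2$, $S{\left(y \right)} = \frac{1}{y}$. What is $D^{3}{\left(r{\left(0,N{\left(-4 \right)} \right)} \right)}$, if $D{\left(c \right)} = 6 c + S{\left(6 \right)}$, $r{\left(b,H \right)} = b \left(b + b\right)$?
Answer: $\frac{1}{216} \approx 0.0046296$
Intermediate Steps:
$r{\left(b,H \right)} = 2 b^{2}$ ($r{\left(b,H \right)} = b 2 b = 2 b^{2}$)
$D{\left(c \right)} = \frac{1}{6} + 6 c$ ($D{\left(c \right)} = 6 c + \frac{1}{6} = \frac{1}{6} + 6 c$)
$D^{3}{\left(r{\left(0,N{\left(-4 \right)} \right)} \right)} = \left(\frac{1}{6} + 6 \cdot 2 \cdot 0^{2}\right)^{3} = \left(\frac{1}{6} + 6 \cdot 2 \cdot 0\right)^{3} = \left(\frac{1}{6} + 6 \cdot 0\right)^{3} = \left(\frac{1}{6} + 0\right)^{3} = \left(\frac{1}{6}\right)^{3} = \frac{1}{216}$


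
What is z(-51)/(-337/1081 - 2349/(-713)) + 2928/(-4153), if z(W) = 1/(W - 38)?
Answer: -26186905135/36945436852 ≈ -0.70880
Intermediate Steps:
z(W) = 1/(-38 + W)
z(-51)/(-337/1081 - 2349/(-713)) + 2928/(-4153) = 1/((-38 - 51)*(-337/1081 - 2349/(-713))) + 2928/(-4153) = 1/((-89)*(-337*1/1081 - 2349*(-1/713))) + 2928*(-1/4153) = -1/(89*(-337/1081 + 2349/713)) - 2928/4153 = -1/(89*99956/33511) - 2928/4153 = -1/89*33511/99956 - 2928/4153 = -33511/8896084 - 2928/4153 = -26186905135/36945436852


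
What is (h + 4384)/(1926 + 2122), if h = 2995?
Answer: 7379/4048 ≈ 1.8229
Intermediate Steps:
(h + 4384)/(1926 + 2122) = (2995 + 4384)/(1926 + 2122) = 7379/4048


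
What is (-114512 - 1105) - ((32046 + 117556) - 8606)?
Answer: -256613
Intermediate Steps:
(-114512 - 1105) - ((32046 + 117556) - 8606) = -115617 - (149602 - 8606) = -115617 - 1*140996 = -115617 - 140996 = -256613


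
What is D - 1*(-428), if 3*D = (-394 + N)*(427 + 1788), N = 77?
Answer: -700871/3 ≈ -2.3362e+5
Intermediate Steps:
D = -702155/3 (D = ((-394 + 77)*(427 + 1788))/3 = (-317*2215)/3 = (1/3)*(-702155) = -702155/3 ≈ -2.3405e+5)
D - 1*(-428) = -702155/3 - 1*(-428) = -702155/3 + 428 = -700871/3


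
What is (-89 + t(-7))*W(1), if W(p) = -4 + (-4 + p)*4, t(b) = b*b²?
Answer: 6912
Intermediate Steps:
t(b) = b³
W(p) = -20 + 4*p (W(p) = -4 + (-16 + 4*p) = -20 + 4*p)
(-89 + t(-7))*W(1) = (-89 + (-7)³)*(-20 + 4*1) = (-89 - 343)*(-20 + 4) = -432*(-16) = 6912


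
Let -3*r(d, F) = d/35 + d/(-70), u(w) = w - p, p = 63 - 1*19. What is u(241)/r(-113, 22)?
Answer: 41370/113 ≈ 366.11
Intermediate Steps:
p = 44 (p = 63 - 19 = 44)
u(w) = -44 + w (u(w) = w - 1*44 = w - 44 = -44 + w)
r(d, F) = -d/210 (r(d, F) = -(d/35 + d/(-70))/3 = -(d*(1/35) + d*(-1/70))/3 = -(d/35 - d/70)/3 = -d/210)
u(241)/r(-113, 22) = (-44 + 241)/((-1/210*(-113))) = 197/(113/210) = 197*(210/113) = 41370/113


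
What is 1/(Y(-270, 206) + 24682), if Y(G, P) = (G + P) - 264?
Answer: 1/24354 ≈ 4.1061e-5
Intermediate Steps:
Y(G, P) = -264 + G + P
1/(Y(-270, 206) + 24682) = 1/((-264 - 270 + 206) + 24682) = 1/(-328 + 24682) = 1/24354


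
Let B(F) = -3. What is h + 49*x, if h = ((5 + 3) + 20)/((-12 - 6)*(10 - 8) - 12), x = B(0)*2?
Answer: -3535/12 ≈ -294.58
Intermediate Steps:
x = -6 (x = -3*2 = -6)
h = -7/12 (h = (8 + 20)/(-18*2 - 12) = 28/(-36 - 12) = 28/(-48) = 28*(-1/48) = -7/12 ≈ -0.58333)
h + 49*x = -7/12 + 49*(-6) = -7/12 - 294 = -3535/12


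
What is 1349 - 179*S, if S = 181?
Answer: -31050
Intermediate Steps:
1349 - 179*S = 1349 - 179*181 = 1349 - 32399 = -31050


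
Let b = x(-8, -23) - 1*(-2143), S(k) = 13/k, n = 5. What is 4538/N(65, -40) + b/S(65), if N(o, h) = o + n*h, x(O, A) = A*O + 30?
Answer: 1586437/135 ≈ 11751.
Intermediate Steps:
x(O, A) = 30 + A*O
N(o, h) = o + 5*h
b = 2357 (b = (30 - 23*(-8)) - 1*(-2143) = (30 + 184) + 2143 = 214 + 2143 = 2357)
4538/N(65, -40) + b/S(65) = 4538/(65 + 5*(-40)) + 2357/((13/65)) = 4538/(65 - 200) + 2357/((13*(1/65))) = 4538/(-135) + 2357/(⅕) = 4538*(-1/135) + 2357*5 = -4538/135 + 11785 = 1586437/135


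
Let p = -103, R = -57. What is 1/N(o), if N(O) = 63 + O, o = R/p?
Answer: 103/6546 ≈ 0.015735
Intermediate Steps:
o = 57/103 (o = -57/(-103) = -57*(-1/103) = 57/103 ≈ 0.55340)
1/N(o) = 1/(63 + 57/103) = 1/(6546/103) = 103/6546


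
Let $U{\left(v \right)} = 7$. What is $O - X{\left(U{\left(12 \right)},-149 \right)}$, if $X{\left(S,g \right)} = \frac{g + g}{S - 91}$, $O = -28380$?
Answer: $- \frac{1192109}{42} \approx -28384.0$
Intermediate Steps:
$X{\left(S,g \right)} = \frac{2 g}{-91 + S}$
$O - X{\left(U{\left(12 \right)},-149 \right)} = -28380 - 2 \left(-149\right) \frac{1}{-91 + 7} = -28380 - 2 \left(-149\right) \frac{1}{-84} = -28380 - 2 \left(-149\right) \left(- \frac{1}{84}\right) = -28380 - \frac{149}{42} = - \frac{1192109}{42}$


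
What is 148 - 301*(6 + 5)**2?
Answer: -36273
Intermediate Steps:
148 - 301*(6 + 5)**2 = 148 - 301*11**2 = 148 - 301*121 = 148 - 36421 = -36273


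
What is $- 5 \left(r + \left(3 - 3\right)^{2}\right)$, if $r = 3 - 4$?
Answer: $5$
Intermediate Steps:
$r = -1$ ($r = 3 - 4 = -1$)
$- 5 \left(r + \left(3 - 3\right)^{2}\right) = - 5 \left(-1 + \left(3 - 3\right)^{2}\right) = - 5 \left(-1 + 0^{2}\right) = - 5 \left(-1 + 0\right) = \left(-5\right) \left(-1\right) = 5$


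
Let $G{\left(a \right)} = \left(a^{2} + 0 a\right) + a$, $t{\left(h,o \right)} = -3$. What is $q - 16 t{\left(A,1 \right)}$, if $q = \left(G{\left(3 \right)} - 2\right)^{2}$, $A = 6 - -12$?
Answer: $148$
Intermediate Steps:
$A = 18$ ($A = 6 + 12 = 18$)
$G{\left(a \right)} = a + a^{2}$ ($G{\left(a \right)} = \left(a^{2} + 0\right) + a = a^{2} + a = a + a^{2}$)
$q = 100$ ($q = \left(3 \left(1 + 3\right) - 2\right)^{2} = \left(3 \cdot 4 - 2\right)^{2} = \left(12 - 2\right)^{2} = 10^{2} = 100$)
$q - 16 t{\left(A,1 \right)} = 100 - -48 = 100 + 48 = 148$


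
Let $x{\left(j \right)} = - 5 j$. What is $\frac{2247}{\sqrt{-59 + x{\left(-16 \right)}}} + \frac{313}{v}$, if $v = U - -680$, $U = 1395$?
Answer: $\frac{313}{2075} + 107 \sqrt{21} \approx 490.49$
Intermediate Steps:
$v = 2075$ ($v = 1395 - -680 = 1395 + 680 = 2075$)
$\frac{2247}{\sqrt{-59 + x{\left(-16 \right)}}} + \frac{313}{v} = \frac{2247}{\sqrt{-59 - -80}} + \frac{313}{2075} = \frac{2247}{\sqrt{-59 + 80}} + 313 \cdot \frac{1}{2075} = \frac{2247}{\sqrt{21}} + \frac{313}{2075} = 2247 \frac{\sqrt{21}}{21} + \frac{313}{2075} = 107 \sqrt{21} + \frac{313}{2075} = \frac{313}{2075} + 107 \sqrt{21}$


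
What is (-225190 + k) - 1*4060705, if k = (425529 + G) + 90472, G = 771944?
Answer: -2997950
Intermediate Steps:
k = 1287945 (k = (425529 + 771944) + 90472 = 1197473 + 90472 = 1287945)
(-225190 + k) - 1*4060705 = (-225190 + 1287945) - 1*4060705 = 1062755 - 4060705 = -2997950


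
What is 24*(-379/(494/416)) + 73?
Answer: -144149/19 ≈ -7586.8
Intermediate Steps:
24*(-379/(494/416)) + 73 = 24*(-379/(494*(1/416))) + 73 = 24*(-379/19/16) + 73 = 24*(-379*16/19) + 73 = 24*(-6064/19) + 73 = -145536/19 + 73 = -144149/19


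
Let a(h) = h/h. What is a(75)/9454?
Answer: 1/9454 ≈ 0.00010578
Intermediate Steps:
a(h) = 1
a(75)/9454 = 1/9454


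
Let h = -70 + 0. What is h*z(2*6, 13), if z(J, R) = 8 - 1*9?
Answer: 70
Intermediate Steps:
z(J, R) = -1 (z(J, R) = 8 - 9 = -1)
h = -70
h*z(2*6, 13) = -70*(-1) = 70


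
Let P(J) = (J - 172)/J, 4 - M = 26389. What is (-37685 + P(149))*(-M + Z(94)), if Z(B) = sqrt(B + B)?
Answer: -148154096880/149 - 11230176*sqrt(47)/149 ≈ -9.9484e+8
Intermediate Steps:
Z(B) = sqrt(2)*sqrt(B) (Z(B) = sqrt(2*B) = sqrt(2)*sqrt(B))
M = -26385 (M = 4 - 1*26389 = 4 - 26389 = -26385)
P(J) = (-172 + J)/J
(-37685 + P(149))*(-M + Z(94)) = (-37685 + (-172 + 149)/149)*(-1*(-26385) + sqrt(2)*sqrt(94)) = (-37685 + (1/149)*(-23))*(26385 + 2*sqrt(47)) = (-37685 - 23/149)*(26385 + 2*sqrt(47)) = -5615088*(26385 + 2*sqrt(47))/149 = -148154096880/149 - 11230176*sqrt(47)/149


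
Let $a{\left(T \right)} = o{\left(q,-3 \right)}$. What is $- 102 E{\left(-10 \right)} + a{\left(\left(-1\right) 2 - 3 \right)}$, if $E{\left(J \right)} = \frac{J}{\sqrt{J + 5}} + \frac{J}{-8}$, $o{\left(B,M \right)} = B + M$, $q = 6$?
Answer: $- \frac{249}{2} - 204 i \sqrt{5} \approx -124.5 - 456.16 i$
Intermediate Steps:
$E{\left(J \right)} = - \frac{J}{8} + \frac{J}{\sqrt{5 + J}}$ ($E{\left(J \right)} = \frac{J}{\sqrt{5 + J}} + J \left(- \frac{1}{8}\right) = \frac{J}{\sqrt{5 + J}} - \frac{J}{8} = - \frac{J}{8} + \frac{J}{\sqrt{5 + J}}$)
$a{\left(T \right)} = 3$ ($a{\left(T \right)} = 6 - 3 = 3$)
$- 102 E{\left(-10 \right)} + a{\left(\left(-1\right) 2 - 3 \right)} = - 102 \left(\left(- \frac{1}{8}\right) \left(-10\right) - \frac{10}{\sqrt{5 - 10}}\right) + 3 = - 102 \left(\frac{5}{4} - \frac{10}{i \sqrt{5}}\right) + 3 = - 102 \left(\frac{5}{4} - 10 \left(- \frac{i \sqrt{5}}{5}\right)\right) + 3 = - 102 \left(\frac{5}{4} + 2 i \sqrt{5}\right) + 3 = \left(- \frac{255}{2} - 204 i \sqrt{5}\right) + 3 = - \frac{249}{2} - 204 i \sqrt{5}$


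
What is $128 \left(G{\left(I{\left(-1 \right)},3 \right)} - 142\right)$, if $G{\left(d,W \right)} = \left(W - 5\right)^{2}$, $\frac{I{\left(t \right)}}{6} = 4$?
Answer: $-17664$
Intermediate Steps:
$I{\left(t \right)} = 24$ ($I{\left(t \right)} = 6 \cdot 4 = 24$)
$G{\left(d,W \right)} = \left(-5 + W\right)^{2}$
$128 \left(G{\left(I{\left(-1 \right)},3 \right)} - 142\right) = 128 \left(\left(-5 + 3\right)^{2} - 142\right) = 128 \left(\left(-2\right)^{2} - 142\right) = 128 \left(4 - 142\right) = 128 \left(-138\right) = -17664$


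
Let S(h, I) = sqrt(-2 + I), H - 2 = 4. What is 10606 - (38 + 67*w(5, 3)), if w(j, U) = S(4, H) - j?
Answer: 10769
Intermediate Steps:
H = 6 (H = 2 + 4 = 6)
w(j, U) = 2 - j (w(j, U) = sqrt(-2 + 6) - j = sqrt(4) - j = 2 - j)
10606 - (38 + 67*w(5, 3)) = 10606 - (38 + 67*(2 - 1*5)) = 10606 - (38 + 67*(2 - 5)) = 10606 - (38 + 67*(-3)) = 10606 - (38 - 201) = 10606 - 1*(-163) = 10606 + 163 = 10769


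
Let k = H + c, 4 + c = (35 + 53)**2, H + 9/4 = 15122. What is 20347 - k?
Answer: -10051/4 ≈ -2512.8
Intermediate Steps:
H = 60479/4 (H = -9/4 + 15122 = 60479/4 ≈ 15120.)
c = 7740 (c = -4 + (35 + 53)**2 = -4 + 88**2 = -4 + 7744 = 7740)
k = 91439/4 (k = 60479/4 + 7740 = 91439/4 ≈ 22860.)
20347 - k = 20347 - 1*91439/4 = 20347 - 91439/4 = -10051/4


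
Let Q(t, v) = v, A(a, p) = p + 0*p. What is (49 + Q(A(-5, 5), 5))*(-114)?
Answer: -6156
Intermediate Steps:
A(a, p) = p (A(a, p) = p + 0 = p)
(49 + Q(A(-5, 5), 5))*(-114) = (49 + 5)*(-114) = 54*(-114) = -6156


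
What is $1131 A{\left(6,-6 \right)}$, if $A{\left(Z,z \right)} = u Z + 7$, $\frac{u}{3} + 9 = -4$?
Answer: $-256737$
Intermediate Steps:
$u = -39$ ($u = -27 + 3 \left(-4\right) = -27 - 12 = -39$)
$A{\left(Z,z \right)} = 7 - 39 Z$ ($A{\left(Z,z \right)} = - 39 Z + 7 = 7 - 39 Z$)
$1131 A{\left(6,-6 \right)} = 1131 \left(7 - 234\right) = 1131 \left(-227\right) = -256737$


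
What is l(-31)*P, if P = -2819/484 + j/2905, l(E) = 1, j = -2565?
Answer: -1886131/281204 ≈ -6.7073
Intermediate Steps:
P = -1886131/281204 (P = -2819/484 - 2565/2905 = -2819*1/484 - 2565*1/2905 = -2819/484 - 513/581 = -1886131/281204 ≈ -6.7073)
l(-31)*P = 1*(-1886131/281204) = -1886131/281204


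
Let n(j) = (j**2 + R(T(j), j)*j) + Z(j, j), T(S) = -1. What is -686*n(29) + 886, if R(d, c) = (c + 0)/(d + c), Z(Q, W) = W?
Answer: -1233077/2 ≈ -6.1654e+5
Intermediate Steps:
R(d, c) = c/(c + d)
n(j) = j + j**2 + j**2/(-1 + j) (n(j) = (j**2 + (j/(j - 1))*j) + j = (j**2 + (j/(-1 + j))*j) + j = (j**2 + j**2/(-1 + j)) + j = j + j**2 + j**2/(-1 + j))
-686*n(29) + 886 = -19894*(-1 + 29 + 29**2)/(-1 + 29) + 886 = -19894*(-1 + 29 + 841)/28 + 886 = -19894*869/28 + 886 = -686*25201/28 + 886 = -1234849/2 + 886 = -1233077/2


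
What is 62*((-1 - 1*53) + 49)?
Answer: -310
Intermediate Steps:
62*((-1 - 1*53) + 49) = 62*((-1 - 53) + 49) = 62*(-54 + 49) = 62*(-5) = -310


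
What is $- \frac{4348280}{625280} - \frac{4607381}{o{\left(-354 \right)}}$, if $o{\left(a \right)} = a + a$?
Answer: $\frac{17986403809}{2766864} \approx 6500.6$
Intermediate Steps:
$o{\left(a \right)} = 2 a$
$- \frac{4348280}{625280} - \frac{4607381}{o{\left(-354 \right)}} = - \frac{4348280}{625280} - \frac{4607381}{2 \left(-354\right)} = \left(-4348280\right) \frac{1}{625280} - \frac{4607381}{-708} = - \frac{108707}{15632} - - \frac{4607381}{708} = - \frac{108707}{15632} + \frac{4607381}{708} = \frac{17986403809}{2766864}$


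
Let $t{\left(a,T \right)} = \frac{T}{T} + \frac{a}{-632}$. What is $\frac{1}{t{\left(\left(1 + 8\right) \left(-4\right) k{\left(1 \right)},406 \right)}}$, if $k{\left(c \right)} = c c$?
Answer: $\frac{158}{167} \approx 0.94611$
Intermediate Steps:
$k{\left(c \right)} = c^{2}$
$t{\left(a,T \right)} = 1 - \frac{a}{632}$ ($t{\left(a,T \right)} = 1 + a \left(- \frac{1}{632}\right) = 1 - \frac{a}{632}$)
$\frac{1}{t{\left(\left(1 + 8\right) \left(-4\right) k{\left(1 \right)},406 \right)}} = \frac{1}{1 - \frac{\left(1 + 8\right) \left(-4\right) 1^{2}}{632}} = \frac{1}{1 - \frac{9 \left(-4\right) 1}{632}} = \frac{1}{1 - \frac{\left(-36\right) 1}{632}} = \frac{1}{1 - - \frac{9}{158}} = \frac{1}{1 + \frac{9}{158}} = \frac{1}{\frac{167}{158}} = \frac{158}{167}$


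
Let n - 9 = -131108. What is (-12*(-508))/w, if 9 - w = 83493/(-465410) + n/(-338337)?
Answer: 959909219644320/1384422794081 ≈ 693.36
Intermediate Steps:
n = -131099 (n = 9 - 131108 = -131099)
w = 1384422794081/157465423170 (w = 9 - (83493/(-465410) - 131099/(-338337)) = 9 - (83493*(-1/465410) - 131099*(-1/338337)) = 9 - (-83493/465410 + 131099/338337) = 9 - 1*32766014449/157465423170 = 9 - 32766014449/157465423170 = 1384422794081/157465423170 ≈ 8.7919)
(-12*(-508))/w = (-12*(-508))/(1384422794081/157465423170) = 6096*(157465423170/1384422794081) = 959909219644320/1384422794081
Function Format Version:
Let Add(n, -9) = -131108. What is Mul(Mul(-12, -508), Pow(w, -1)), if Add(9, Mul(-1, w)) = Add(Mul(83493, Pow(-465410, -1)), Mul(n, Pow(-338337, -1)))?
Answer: Rational(959909219644320, 1384422794081) ≈ 693.36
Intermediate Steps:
n = -131099 (n = Add(9, -131108) = -131099)
w = Rational(1384422794081, 157465423170) (w = Add(9, Mul(-1, Add(Mul(83493, Pow(-465410, -1)), Mul(-131099, Pow(-338337, -1))))) = Add(9, Mul(-1, Add(Mul(83493, Rational(-1, 465410)), Mul(-131099, Rational(-1, 338337))))) = Add(9, Mul(-1, Add(Rational(-83493, 465410), Rational(131099, 338337)))) = Add(9, Mul(-1, Rational(32766014449, 157465423170))) = Add(9, Rational(-32766014449, 157465423170)) = Rational(1384422794081, 157465423170) ≈ 8.7919)
Mul(Mul(-12, -508), Pow(w, -1)) = Mul(Mul(-12, -508), Pow(Rational(1384422794081, 157465423170), -1)) = Mul(6096, Rational(157465423170, 1384422794081)) = Rational(959909219644320, 1384422794081)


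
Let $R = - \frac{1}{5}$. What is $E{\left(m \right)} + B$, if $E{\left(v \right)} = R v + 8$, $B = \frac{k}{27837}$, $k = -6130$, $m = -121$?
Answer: $\frac{4451107}{139185} \approx 31.98$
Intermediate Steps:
$R = - \frac{1}{5}$ ($R = \left(-1\right) \frac{1}{5} = - \frac{1}{5} \approx -0.2$)
$B = - \frac{6130}{27837} \approx -0.22021$
$E{\left(v \right)} = 8 - \frac{v}{5}$ ($E{\left(v \right)} = - \frac{v}{5} + 8 = 8 - \frac{v}{5}$)
$E{\left(m \right)} + B = \left(8 - - \frac{121}{5}\right) - \frac{6130}{27837} = \left(8 + \frac{121}{5}\right) - \frac{6130}{27837} = \frac{161}{5} - \frac{6130}{27837} = \frac{4451107}{139185}$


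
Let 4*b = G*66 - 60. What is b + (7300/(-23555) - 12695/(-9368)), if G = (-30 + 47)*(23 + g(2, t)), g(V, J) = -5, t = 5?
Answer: 222209878897/44132648 ≈ 5035.0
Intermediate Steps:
G = 306 (G = (-30 + 47)*(23 - 5) = 17*18 = 306)
b = 5034 (b = (306*66 - 60)/4 = (20196 - 60)/4 = (¼)*20136 = 5034)
b + (7300/(-23555) - 12695/(-9368)) = 5034 + (7300/(-23555) - 12695/(-9368)) = 5034 + (7300*(-1/23555) - 12695*(-1/9368)) = 5034 + (-1460/4711 + 12695/9368) = 5034 + 46128865/44132648 = 222209878897/44132648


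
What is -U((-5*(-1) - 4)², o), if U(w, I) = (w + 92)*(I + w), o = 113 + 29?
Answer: -13299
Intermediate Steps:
o = 142
U(w, I) = (92 + w)*(I + w)
-U((-5*(-1) - 4)², o) = -(((-5*(-1) - 4)²)² + 92*142 + 92*(-5*(-1) - 4)² + 142*(-5*(-1) - 4)²) = -(((5 - 4)²)² + 13064 + 92*(5 - 4)² + 142*(5 - 4)²) = -((1²)² + 13064 + 92*1² + 142*1²) = -(1² + 13064 + 92*1 + 142*1) = -(1 + 13064 + 92 + 142) = -1*13299 = -13299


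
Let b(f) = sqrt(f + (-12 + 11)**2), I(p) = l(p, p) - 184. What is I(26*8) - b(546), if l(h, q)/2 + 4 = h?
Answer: 224 - sqrt(547) ≈ 200.61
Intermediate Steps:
l(h, q) = -8 + 2*h
I(p) = -192 + 2*p (I(p) = (-8 + 2*p) - 184 = -192 + 2*p)
b(f) = sqrt(1 + f) (b(f) = sqrt(f + (-1)**2) = sqrt(f + 1) = sqrt(1 + f))
I(26*8) - b(546) = (-192 + 2*(26*8)) - sqrt(1 + 546) = (-192 + 2*208) - sqrt(547) = (-192 + 416) - sqrt(547) = 224 - sqrt(547)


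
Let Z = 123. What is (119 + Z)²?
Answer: 58564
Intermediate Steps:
(119 + Z)² = (119 + 123)² = 242² = 58564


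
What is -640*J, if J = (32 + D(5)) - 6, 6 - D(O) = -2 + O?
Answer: -18560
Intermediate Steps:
D(O) = 8 - O (D(O) = 6 - (-2 + O) = 6 + (2 - O) = 8 - O)
J = 29 (J = (32 + (8 - 1*5)) - 6 = (32 + (8 - 5)) - 6 = (32 + 3) - 6 = 35 - 6 = 29)
-640*J = -640*29 = -18560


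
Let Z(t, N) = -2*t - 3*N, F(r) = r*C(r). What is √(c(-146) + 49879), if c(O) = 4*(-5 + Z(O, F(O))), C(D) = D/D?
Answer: √52779 ≈ 229.74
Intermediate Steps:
C(D) = 1
F(r) = r (F(r) = r*1 = r)
Z(t, N) = -3*N - 2*t
c(O) = -20 - 20*O (c(O) = 4*(-5 + (-3*O - 2*O)) = 4*(-5 - 5*O) = -20 - 20*O)
√(c(-146) + 49879) = √((-20 - 20*(-146)) + 49879) = √((-20 + 2920) + 49879) = √(2900 + 49879) = √52779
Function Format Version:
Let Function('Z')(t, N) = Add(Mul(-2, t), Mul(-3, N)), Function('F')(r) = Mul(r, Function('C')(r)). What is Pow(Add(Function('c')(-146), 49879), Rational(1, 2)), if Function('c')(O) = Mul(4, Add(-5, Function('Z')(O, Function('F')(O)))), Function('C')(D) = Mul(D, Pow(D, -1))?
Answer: Pow(52779, Rational(1, 2)) ≈ 229.74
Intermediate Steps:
Function('C')(D) = 1
Function('F')(r) = r (Function('F')(r) = Mul(r, 1) = r)
Function('Z')(t, N) = Add(Mul(-3, N), Mul(-2, t))
Function('c')(O) = Add(-20, Mul(-20, O)) (Function('c')(O) = Mul(4, Add(-5, Add(Mul(-3, O), Mul(-2, O)))) = Mul(4, Add(-5, Mul(-5, O))) = Add(-20, Mul(-20, O)))
Pow(Add(Function('c')(-146), 49879), Rational(1, 2)) = Pow(Add(Add(-20, Mul(-20, -146)), 49879), Rational(1, 2)) = Pow(Add(Add(-20, 2920), 49879), Rational(1, 2)) = Pow(Add(2900, 49879), Rational(1, 2)) = Pow(52779, Rational(1, 2))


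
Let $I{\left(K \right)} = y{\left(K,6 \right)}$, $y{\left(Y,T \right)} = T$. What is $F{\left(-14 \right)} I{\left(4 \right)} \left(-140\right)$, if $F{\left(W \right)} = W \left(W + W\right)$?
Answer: $-329280$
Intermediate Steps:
$F{\left(W \right)} = 2 W^{2}$ ($F{\left(W \right)} = W 2 W = 2 W^{2}$)
$I{\left(K \right)} = 6$
$F{\left(-14 \right)} I{\left(4 \right)} \left(-140\right) = 2 \left(-14\right)^{2} \cdot 6 \left(-140\right) = 2 \cdot 196 \cdot 6 \left(-140\right) = 392 \cdot 6 \left(-140\right) = 2352 \left(-140\right) = -329280$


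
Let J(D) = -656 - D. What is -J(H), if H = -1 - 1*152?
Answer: 503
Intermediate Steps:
H = -153 (H = -1 - 152 = -153)
-J(H) = -(-656 - 1*(-153)) = -(-656 + 153) = -1*(-503) = 503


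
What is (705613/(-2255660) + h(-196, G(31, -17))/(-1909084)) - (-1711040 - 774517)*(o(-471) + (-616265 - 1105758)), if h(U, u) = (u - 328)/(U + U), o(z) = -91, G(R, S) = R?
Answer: -1806385240707025396910328731/422011952713120 ≈ -4.2804e+12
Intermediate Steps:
h(U, u) = (-328 + u)/(2*U) (h(U, u) = (-328 + u)/((2*U)) = (-328 + u)*(1/(2*U)) = (-328 + u)/(2*U))
(705613/(-2255660) + h(-196, G(31, -17))/(-1909084)) - (-1711040 - 774517)*(o(-471) + (-616265 - 1105758)) = (705613/(-2255660) + ((½)*(-328 + 31)/(-196))/(-1909084)) - (-1711040 - 774517)*(-91 + (-616265 - 1105758)) = (705613*(-1/2255660) + ((½)*(-1/196)*(-297))*(-1/1909084)) - (-2485557)*(-91 - 1722023) = (-705613/2255660 + (297/392)*(-1/1909084)) - (-2485557)*(-1722114) = (-705613/2255660 - 297/748360928) - 1*4280412507498 = -132013467354971/422011952713120 - 4280412507498 = -1806385240707025396910328731/422011952713120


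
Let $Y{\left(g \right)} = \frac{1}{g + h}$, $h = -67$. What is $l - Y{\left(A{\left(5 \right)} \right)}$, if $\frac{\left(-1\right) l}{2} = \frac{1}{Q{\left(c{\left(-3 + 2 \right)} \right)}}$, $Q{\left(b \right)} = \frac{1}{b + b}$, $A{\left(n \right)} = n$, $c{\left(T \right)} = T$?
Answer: $\frac{249}{62} \approx 4.0161$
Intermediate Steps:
$Q{\left(b \right)} = \frac{1}{2 b}$
$Y{\left(g \right)} = \frac{1}{-67 + g}$ ($Y{\left(g \right)} = \frac{1}{g - 67} = \frac{1}{-67 + g}$)
$l = 4$ ($l = - \frac{2}{\frac{1}{2} \frac{1}{-3 + 2}} = - \frac{2}{\frac{1}{2} \frac{1}{-1}} = - \frac{2}{\frac{1}{2} \left(-1\right)} = - \frac{2}{- \frac{1}{2}} = \left(-2\right) \left(-2\right) = 4$)
$l - Y{\left(A{\left(5 \right)} \right)} = 4 - \frac{1}{-67 + 5} = 4 - \frac{1}{-62} = 4 - - \frac{1}{62} = 4 + \frac{1}{62} = \frac{249}{62}$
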